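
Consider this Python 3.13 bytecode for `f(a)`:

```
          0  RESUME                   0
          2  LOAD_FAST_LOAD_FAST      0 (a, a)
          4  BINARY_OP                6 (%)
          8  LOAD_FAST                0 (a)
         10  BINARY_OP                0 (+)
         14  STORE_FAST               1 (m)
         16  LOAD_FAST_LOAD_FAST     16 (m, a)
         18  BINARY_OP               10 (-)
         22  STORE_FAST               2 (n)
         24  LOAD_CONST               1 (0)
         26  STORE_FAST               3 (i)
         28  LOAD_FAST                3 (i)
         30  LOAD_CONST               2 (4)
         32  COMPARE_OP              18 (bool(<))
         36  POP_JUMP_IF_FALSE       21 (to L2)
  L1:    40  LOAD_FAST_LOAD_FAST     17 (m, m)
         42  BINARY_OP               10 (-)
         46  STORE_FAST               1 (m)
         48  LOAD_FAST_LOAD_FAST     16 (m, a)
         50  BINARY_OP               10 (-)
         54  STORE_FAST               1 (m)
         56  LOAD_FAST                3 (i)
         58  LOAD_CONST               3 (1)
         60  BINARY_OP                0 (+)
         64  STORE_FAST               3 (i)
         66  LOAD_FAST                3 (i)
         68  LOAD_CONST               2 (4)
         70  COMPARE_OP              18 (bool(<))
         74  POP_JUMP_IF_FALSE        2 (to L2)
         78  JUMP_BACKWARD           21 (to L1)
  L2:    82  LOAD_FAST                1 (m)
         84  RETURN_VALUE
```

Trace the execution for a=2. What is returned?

LOAD_FAST_LOAD_FAST a,a → push 2,2
BINARY_OP % → 2 % 2 = 0
LOAD_FAST a → push 2
BINARY_OP + → 0 + 2 = 2
STORE_FAST m → m=2
LOAD_FAST_LOAD_FAST m,a → push 2,2
BINARY_OP - → 2 - 2 = 0
STORE_FAST n → n=0
LOAD_CONST → push 0
STORE_FAST i → i=0
LOAD_FAST i → push 0
LOAD_CONST → push 4
COMPARE_OP bool(<) → 0 vs 4 = True
POP_JUMP_IF_FALSE → pop True; no jump
LOAD_FAST_LOAD_FAST m,m → push 2,2
BINARY_OP - → 2 - 2 = 0
STORE_FAST m → m=0
LOAD_FAST_LOAD_FAST m,a → push 0,2
BINARY_OP - → 0 - 2 = -2
STORE_FAST m → m=-2
LOAD_FAST i → push 0
LOAD_CONST → push 1
BINARY_OP + → 0 + 1 = 1
STORE_FAST i → i=1
LOAD_FAST i → push 1
LOAD_CONST → push 4
COMPARE_OP bool(<) → 1 vs 4 = True
POP_JUMP_IF_FALSE → pop True; no jump
LOAD_FAST_LOAD_FAST m,m → push -2,-2
BINARY_OP - → -2 - -2 = 0
STORE_FAST m → m=0
LOAD_FAST_LOAD_FAST m,a → push 0,2
BINARY_OP - → 0 - 2 = -2
STORE_FAST m → m=-2
LOAD_FAST i → push 1
LOAD_CONST → push 1
BINARY_OP + → 1 + 1 = 2
STORE_FAST i → i=2
LOAD_FAST i → push 2
LOAD_CONST → push 4
COMPARE_OP bool(<) → 2 vs 4 = True
POP_JUMP_IF_FALSE → pop True; no jump
LOAD_FAST_LOAD_FAST m,m → push -2,-2
BINARY_OP - → -2 - -2 = 0
STORE_FAST m → m=0
LOAD_FAST_LOAD_FAST m,a → push 0,2
BINARY_OP - → 0 - 2 = -2
STORE_FAST m → m=-2
LOAD_FAST i → push 2
LOAD_CONST → push 1
BINARY_OP + → 2 + 1 = 3
STORE_FAST i → i=3
LOAD_FAST i → push 3
LOAD_CONST → push 4
COMPARE_OP bool(<) → 3 vs 4 = True
POP_JUMP_IF_FALSE → pop True; no jump
LOAD_FAST_LOAD_FAST m,m → push -2,-2
BINARY_OP - → -2 - -2 = 0
STORE_FAST m → m=0
LOAD_FAST_LOAD_FAST m,a → push 0,2
BINARY_OP - → 0 - 2 = -2
STORE_FAST m → m=-2
LOAD_FAST i → push 3
LOAD_CONST → push 1
BINARY_OP + → 3 + 1 = 4
STORE_FAST i → i=4
LOAD_FAST i → push 4
LOAD_CONST → push 4
COMPARE_OP bool(<) → 4 vs 4 = False
POP_JUMP_IF_FALSE → pop False; jump
LOAD_FAST m → push -2
RETURN_VALUE → return -2.

-2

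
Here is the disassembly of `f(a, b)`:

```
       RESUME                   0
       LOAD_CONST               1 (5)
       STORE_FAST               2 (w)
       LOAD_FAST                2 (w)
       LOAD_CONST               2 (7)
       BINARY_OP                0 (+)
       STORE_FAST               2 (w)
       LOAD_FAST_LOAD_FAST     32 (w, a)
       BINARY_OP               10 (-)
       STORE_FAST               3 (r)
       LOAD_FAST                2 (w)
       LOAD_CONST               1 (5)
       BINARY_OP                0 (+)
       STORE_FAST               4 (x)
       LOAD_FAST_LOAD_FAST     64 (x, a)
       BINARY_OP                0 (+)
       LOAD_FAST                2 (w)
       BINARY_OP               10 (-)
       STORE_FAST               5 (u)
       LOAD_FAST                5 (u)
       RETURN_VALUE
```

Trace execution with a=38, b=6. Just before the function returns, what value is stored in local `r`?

LOAD_CONST → push 5. Stack: [5]
STORE_FAST w → w=5. Stack: []
LOAD_FAST w → push 5. Stack: [5]
LOAD_CONST → push 7. Stack: [5, 7]
BINARY_OP + → 5 + 7 = 12. Stack: [12]
STORE_FAST w → w=12. Stack: []
LOAD_FAST_LOAD_FAST w,a → push 12,38. Stack: [12, 38]
BINARY_OP - → 12 - 38 = -26. Stack: [-26]
STORE_FAST r → r=-26. Stack: []
LOAD_FAST w → push 12. Stack: [12]
LOAD_CONST → push 5. Stack: [12, 5]
BINARY_OP + → 12 + 5 = 17. Stack: [17]
STORE_FAST x → x=17. Stack: []
LOAD_FAST_LOAD_FAST x,a → push 17,38. Stack: [17, 38]
BINARY_OP + → 17 + 38 = 55. Stack: [55]
LOAD_FAST w → push 12. Stack: [55, 12]
BINARY_OP - → 55 - 12 = 43. Stack: [43]
STORE_FAST u → u=43. Stack: []
LOAD_FAST u → push 43. Stack: [43]
RETURN_VALUE → return 43.

-26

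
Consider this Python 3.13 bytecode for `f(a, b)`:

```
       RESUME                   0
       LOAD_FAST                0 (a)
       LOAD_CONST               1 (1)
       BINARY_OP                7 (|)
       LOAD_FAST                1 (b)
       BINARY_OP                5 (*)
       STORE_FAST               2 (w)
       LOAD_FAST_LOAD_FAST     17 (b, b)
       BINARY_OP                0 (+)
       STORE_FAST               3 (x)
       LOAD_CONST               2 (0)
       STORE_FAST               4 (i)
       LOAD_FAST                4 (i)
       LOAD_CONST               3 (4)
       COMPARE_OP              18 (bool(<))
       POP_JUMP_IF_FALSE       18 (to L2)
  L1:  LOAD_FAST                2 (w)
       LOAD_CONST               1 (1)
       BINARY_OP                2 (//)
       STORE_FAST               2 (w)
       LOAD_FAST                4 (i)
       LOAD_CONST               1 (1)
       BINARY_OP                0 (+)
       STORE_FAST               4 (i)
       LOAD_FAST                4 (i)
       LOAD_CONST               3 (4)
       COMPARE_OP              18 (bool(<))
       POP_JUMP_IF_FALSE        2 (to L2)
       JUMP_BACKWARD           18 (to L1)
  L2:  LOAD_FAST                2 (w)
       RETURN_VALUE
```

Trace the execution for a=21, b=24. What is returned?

504

LOAD_FAST a → push 21. Stack: [21]
LOAD_CONST → push 1. Stack: [21, 1]
BINARY_OP | → 21 | 1 = 21. Stack: [21]
LOAD_FAST b → push 24. Stack: [21, 24]
BINARY_OP * → 21 * 24 = 504. Stack: [504]
STORE_FAST w → w=504. Stack: []
LOAD_FAST_LOAD_FAST b,b → push 24,24. Stack: [24, 24]
BINARY_OP + → 24 + 24 = 48. Stack: [48]
STORE_FAST x → x=48. Stack: []
LOAD_CONST → push 0. Stack: [0]
STORE_FAST i → i=0. Stack: []
LOAD_FAST i → push 0. Stack: [0]
LOAD_CONST → push 4. Stack: [0, 4]
COMPARE_OP bool(<) → 0 vs 4 = True. Stack: [True]
POP_JUMP_IF_FALSE → pop True; no jump. Stack: []
LOAD_FAST w → push 504. Stack: [504]
LOAD_CONST → push 1. Stack: [504, 1]
BINARY_OP // → 504 // 1 = 504. Stack: [504]
STORE_FAST w → w=504. Stack: []
LOAD_FAST i → push 0. Stack: [0]
LOAD_CONST → push 1. Stack: [0, 1]
BINARY_OP + → 0 + 1 = 1. Stack: [1]
STORE_FAST i → i=1. Stack: []
LOAD_FAST i → push 1. Stack: [1]
LOAD_CONST → push 4. Stack: [1, 4]
COMPARE_OP bool(<) → 1 vs 4 = True. Stack: [True]
POP_JUMP_IF_FALSE → pop True; no jump. Stack: []
LOAD_FAST w → push 504. Stack: [504]
LOAD_CONST → push 1. Stack: [504, 1]
BINARY_OP // → 504 // 1 = 504. Stack: [504]
STORE_FAST w → w=504. Stack: []
LOAD_FAST i → push 1. Stack: [1]
LOAD_CONST → push 1. Stack: [1, 1]
BINARY_OP + → 1 + 1 = 2. Stack: [2]
STORE_FAST i → i=2. Stack: []
LOAD_FAST i → push 2. Stack: [2]
LOAD_CONST → push 4. Stack: [2, 4]
COMPARE_OP bool(<) → 2 vs 4 = True. Stack: [True]
POP_JUMP_IF_FALSE → pop True; no jump. Stack: []
LOAD_FAST w → push 504. Stack: [504]
LOAD_CONST → push 1. Stack: [504, 1]
BINARY_OP // → 504 // 1 = 504. Stack: [504]
STORE_FAST w → w=504. Stack: []
LOAD_FAST i → push 2. Stack: [2]
LOAD_CONST → push 1. Stack: [2, 1]
BINARY_OP + → 2 + 1 = 3. Stack: [3]
STORE_FAST i → i=3. Stack: []
LOAD_FAST i → push 3. Stack: [3]
LOAD_CONST → push 4. Stack: [3, 4]
COMPARE_OP bool(<) → 3 vs 4 = True. Stack: [True]
POP_JUMP_IF_FALSE → pop True; no jump. Stack: []
LOAD_FAST w → push 504. Stack: [504]
LOAD_CONST → push 1. Stack: [504, 1]
BINARY_OP // → 504 // 1 = 504. Stack: [504]
STORE_FAST w → w=504. Stack: []
LOAD_FAST i → push 3. Stack: [3]
LOAD_CONST → push 1. Stack: [3, 1]
BINARY_OP + → 3 + 1 = 4. Stack: [4]
STORE_FAST i → i=4. Stack: []
LOAD_FAST i → push 4. Stack: [4]
LOAD_CONST → push 4. Stack: [4, 4]
COMPARE_OP bool(<) → 4 vs 4 = False. Stack: [False]
POP_JUMP_IF_FALSE → pop False; jump. Stack: []
LOAD_FAST w → push 504. Stack: [504]
RETURN_VALUE → return 504.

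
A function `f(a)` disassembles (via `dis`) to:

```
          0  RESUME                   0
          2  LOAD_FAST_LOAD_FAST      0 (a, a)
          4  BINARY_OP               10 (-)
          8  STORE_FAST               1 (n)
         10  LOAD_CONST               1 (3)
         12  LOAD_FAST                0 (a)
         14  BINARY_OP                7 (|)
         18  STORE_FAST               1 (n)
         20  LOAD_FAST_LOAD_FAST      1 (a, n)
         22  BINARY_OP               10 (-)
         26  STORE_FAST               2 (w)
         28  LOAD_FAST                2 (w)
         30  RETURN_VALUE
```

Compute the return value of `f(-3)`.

LOAD_FAST_LOAD_FAST a,a → push -3,-3. Stack: [-3, -3]
BINARY_OP - → -3 - -3 = 0. Stack: [0]
STORE_FAST n → n=0. Stack: []
LOAD_CONST → push 3. Stack: [3]
LOAD_FAST a → push -3. Stack: [3, -3]
BINARY_OP | → 3 | -3 = -1. Stack: [-1]
STORE_FAST n → n=-1. Stack: []
LOAD_FAST_LOAD_FAST a,n → push -3,-1. Stack: [-3, -1]
BINARY_OP - → -3 - -1 = -2. Stack: [-2]
STORE_FAST w → w=-2. Stack: []
LOAD_FAST w → push -2. Stack: [-2]
RETURN_VALUE → return -2.

-2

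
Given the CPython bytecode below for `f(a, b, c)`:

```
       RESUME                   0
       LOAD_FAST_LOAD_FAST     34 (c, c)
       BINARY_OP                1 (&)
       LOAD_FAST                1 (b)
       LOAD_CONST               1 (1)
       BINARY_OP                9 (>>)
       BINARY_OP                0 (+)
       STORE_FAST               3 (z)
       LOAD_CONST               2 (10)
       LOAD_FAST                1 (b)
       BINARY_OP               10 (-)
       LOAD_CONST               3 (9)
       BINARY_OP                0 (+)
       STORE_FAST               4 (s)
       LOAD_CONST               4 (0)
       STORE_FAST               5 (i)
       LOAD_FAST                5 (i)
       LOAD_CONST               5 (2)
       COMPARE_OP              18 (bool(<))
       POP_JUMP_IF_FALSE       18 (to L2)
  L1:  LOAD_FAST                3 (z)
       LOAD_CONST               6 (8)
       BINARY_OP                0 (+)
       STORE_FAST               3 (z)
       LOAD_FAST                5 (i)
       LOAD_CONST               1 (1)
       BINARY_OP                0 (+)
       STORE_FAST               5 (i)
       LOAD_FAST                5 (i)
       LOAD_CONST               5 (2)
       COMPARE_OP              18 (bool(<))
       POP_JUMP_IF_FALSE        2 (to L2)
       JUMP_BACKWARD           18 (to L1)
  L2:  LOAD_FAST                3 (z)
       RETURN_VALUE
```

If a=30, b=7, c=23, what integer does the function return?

42

LOAD_FAST_LOAD_FAST c,c → push 23,23. Stack: [23, 23]
BINARY_OP & → 23 & 23 = 23. Stack: [23]
LOAD_FAST b → push 7. Stack: [23, 7]
LOAD_CONST → push 1. Stack: [23, 7, 1]
BINARY_OP >> → 7 >> 1 = 3. Stack: [23, 3]
BINARY_OP + → 23 + 3 = 26. Stack: [26]
STORE_FAST z → z=26. Stack: []
LOAD_CONST → push 10. Stack: [10]
LOAD_FAST b → push 7. Stack: [10, 7]
BINARY_OP - → 10 - 7 = 3. Stack: [3]
LOAD_CONST → push 9. Stack: [3, 9]
BINARY_OP + → 3 + 9 = 12. Stack: [12]
STORE_FAST s → s=12. Stack: []
LOAD_CONST → push 0. Stack: [0]
STORE_FAST i → i=0. Stack: []
LOAD_FAST i → push 0. Stack: [0]
LOAD_CONST → push 2. Stack: [0, 2]
COMPARE_OP bool(<) → 0 vs 2 = True. Stack: [True]
POP_JUMP_IF_FALSE → pop True; no jump. Stack: []
LOAD_FAST z → push 26. Stack: [26]
LOAD_CONST → push 8. Stack: [26, 8]
BINARY_OP + → 26 + 8 = 34. Stack: [34]
STORE_FAST z → z=34. Stack: []
LOAD_FAST i → push 0. Stack: [0]
LOAD_CONST → push 1. Stack: [0, 1]
BINARY_OP + → 0 + 1 = 1. Stack: [1]
STORE_FAST i → i=1. Stack: []
LOAD_FAST i → push 1. Stack: [1]
LOAD_CONST → push 2. Stack: [1, 2]
COMPARE_OP bool(<) → 1 vs 2 = True. Stack: [True]
POP_JUMP_IF_FALSE → pop True; no jump. Stack: []
LOAD_FAST z → push 34. Stack: [34]
LOAD_CONST → push 8. Stack: [34, 8]
BINARY_OP + → 34 + 8 = 42. Stack: [42]
STORE_FAST z → z=42. Stack: []
LOAD_FAST i → push 1. Stack: [1]
LOAD_CONST → push 1. Stack: [1, 1]
BINARY_OP + → 1 + 1 = 2. Stack: [2]
STORE_FAST i → i=2. Stack: []
LOAD_FAST i → push 2. Stack: [2]
LOAD_CONST → push 2. Stack: [2, 2]
COMPARE_OP bool(<) → 2 vs 2 = False. Stack: [False]
POP_JUMP_IF_FALSE → pop False; jump. Stack: []
LOAD_FAST z → push 42. Stack: [42]
RETURN_VALUE → return 42.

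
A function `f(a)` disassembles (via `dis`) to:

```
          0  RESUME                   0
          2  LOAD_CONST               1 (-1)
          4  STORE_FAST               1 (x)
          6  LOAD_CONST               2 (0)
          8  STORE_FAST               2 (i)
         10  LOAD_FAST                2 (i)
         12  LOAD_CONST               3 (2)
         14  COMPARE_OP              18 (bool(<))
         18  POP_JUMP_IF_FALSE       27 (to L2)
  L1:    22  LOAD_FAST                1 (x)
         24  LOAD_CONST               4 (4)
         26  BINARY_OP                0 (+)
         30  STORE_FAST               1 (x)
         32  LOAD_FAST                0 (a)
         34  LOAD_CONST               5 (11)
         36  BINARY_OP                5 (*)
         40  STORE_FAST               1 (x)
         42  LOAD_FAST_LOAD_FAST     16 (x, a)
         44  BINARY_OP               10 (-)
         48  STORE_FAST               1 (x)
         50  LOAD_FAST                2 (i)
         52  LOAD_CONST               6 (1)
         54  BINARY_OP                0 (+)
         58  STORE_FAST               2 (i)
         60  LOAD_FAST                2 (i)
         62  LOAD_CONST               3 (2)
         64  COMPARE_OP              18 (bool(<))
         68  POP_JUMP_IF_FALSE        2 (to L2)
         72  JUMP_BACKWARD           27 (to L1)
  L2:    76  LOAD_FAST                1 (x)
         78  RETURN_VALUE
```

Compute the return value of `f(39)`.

390

LOAD_CONST → push -1. Stack: [-1]
STORE_FAST x → x=-1. Stack: []
LOAD_CONST → push 0. Stack: [0]
STORE_FAST i → i=0. Stack: []
LOAD_FAST i → push 0. Stack: [0]
LOAD_CONST → push 2. Stack: [0, 2]
COMPARE_OP bool(<) → 0 vs 2 = True. Stack: [True]
POP_JUMP_IF_FALSE → pop True; no jump. Stack: []
LOAD_FAST x → push -1. Stack: [-1]
LOAD_CONST → push 4. Stack: [-1, 4]
BINARY_OP + → -1 + 4 = 3. Stack: [3]
STORE_FAST x → x=3. Stack: []
LOAD_FAST a → push 39. Stack: [39]
LOAD_CONST → push 11. Stack: [39, 11]
BINARY_OP * → 39 * 11 = 429. Stack: [429]
STORE_FAST x → x=429. Stack: []
LOAD_FAST_LOAD_FAST x,a → push 429,39. Stack: [429, 39]
BINARY_OP - → 429 - 39 = 390. Stack: [390]
STORE_FAST x → x=390. Stack: []
LOAD_FAST i → push 0. Stack: [0]
LOAD_CONST → push 1. Stack: [0, 1]
BINARY_OP + → 0 + 1 = 1. Stack: [1]
STORE_FAST i → i=1. Stack: []
LOAD_FAST i → push 1. Stack: [1]
LOAD_CONST → push 2. Stack: [1, 2]
COMPARE_OP bool(<) → 1 vs 2 = True. Stack: [True]
POP_JUMP_IF_FALSE → pop True; no jump. Stack: []
LOAD_FAST x → push 390. Stack: [390]
LOAD_CONST → push 4. Stack: [390, 4]
BINARY_OP + → 390 + 4 = 394. Stack: [394]
STORE_FAST x → x=394. Stack: []
LOAD_FAST a → push 39. Stack: [39]
LOAD_CONST → push 11. Stack: [39, 11]
BINARY_OP * → 39 * 11 = 429. Stack: [429]
STORE_FAST x → x=429. Stack: []
LOAD_FAST_LOAD_FAST x,a → push 429,39. Stack: [429, 39]
BINARY_OP - → 429 - 39 = 390. Stack: [390]
STORE_FAST x → x=390. Stack: []
LOAD_FAST i → push 1. Stack: [1]
LOAD_CONST → push 1. Stack: [1, 1]
BINARY_OP + → 1 + 1 = 2. Stack: [2]
STORE_FAST i → i=2. Stack: []
LOAD_FAST i → push 2. Stack: [2]
LOAD_CONST → push 2. Stack: [2, 2]
COMPARE_OP bool(<) → 2 vs 2 = False. Stack: [False]
POP_JUMP_IF_FALSE → pop False; jump. Stack: []
LOAD_FAST x → push 390. Stack: [390]
RETURN_VALUE → return 390.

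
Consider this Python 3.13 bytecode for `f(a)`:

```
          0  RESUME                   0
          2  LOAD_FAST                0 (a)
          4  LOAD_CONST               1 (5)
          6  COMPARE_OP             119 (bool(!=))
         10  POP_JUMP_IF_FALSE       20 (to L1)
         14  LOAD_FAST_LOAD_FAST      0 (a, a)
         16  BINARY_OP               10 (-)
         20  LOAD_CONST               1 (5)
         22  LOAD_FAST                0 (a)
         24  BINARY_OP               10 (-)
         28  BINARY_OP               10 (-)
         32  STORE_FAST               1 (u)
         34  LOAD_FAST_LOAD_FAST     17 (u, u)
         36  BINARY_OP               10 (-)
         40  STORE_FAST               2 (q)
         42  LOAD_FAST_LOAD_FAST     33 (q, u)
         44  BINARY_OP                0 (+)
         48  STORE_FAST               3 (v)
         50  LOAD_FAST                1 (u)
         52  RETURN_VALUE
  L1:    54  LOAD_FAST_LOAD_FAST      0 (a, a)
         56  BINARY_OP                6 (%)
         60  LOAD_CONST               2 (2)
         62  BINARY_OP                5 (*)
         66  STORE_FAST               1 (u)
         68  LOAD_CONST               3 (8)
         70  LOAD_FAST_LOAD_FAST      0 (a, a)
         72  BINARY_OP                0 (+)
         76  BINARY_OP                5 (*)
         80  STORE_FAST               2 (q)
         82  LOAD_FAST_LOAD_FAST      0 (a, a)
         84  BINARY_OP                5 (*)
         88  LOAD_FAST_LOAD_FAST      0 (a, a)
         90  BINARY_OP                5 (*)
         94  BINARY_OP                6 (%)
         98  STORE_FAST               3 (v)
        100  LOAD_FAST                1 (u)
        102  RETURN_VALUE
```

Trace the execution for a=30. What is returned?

LOAD_FAST a → push 30. Stack: [30]
LOAD_CONST → push 5. Stack: [30, 5]
COMPARE_OP bool(!=) → 30 vs 5 = True. Stack: [True]
POP_JUMP_IF_FALSE → pop True; no jump. Stack: []
LOAD_FAST_LOAD_FAST a,a → push 30,30. Stack: [30, 30]
BINARY_OP - → 30 - 30 = 0. Stack: [0]
LOAD_CONST → push 5. Stack: [0, 5]
LOAD_FAST a → push 30. Stack: [0, 5, 30]
BINARY_OP - → 5 - 30 = -25. Stack: [0, -25]
BINARY_OP - → 0 - -25 = 25. Stack: [25]
STORE_FAST u → u=25. Stack: []
LOAD_FAST_LOAD_FAST u,u → push 25,25. Stack: [25, 25]
BINARY_OP - → 25 - 25 = 0. Stack: [0]
STORE_FAST q → q=0. Stack: []
LOAD_FAST_LOAD_FAST q,u → push 0,25. Stack: [0, 25]
BINARY_OP + → 0 + 25 = 25. Stack: [25]
STORE_FAST v → v=25. Stack: []
LOAD_FAST u → push 25. Stack: [25]
RETURN_VALUE → return 25.

25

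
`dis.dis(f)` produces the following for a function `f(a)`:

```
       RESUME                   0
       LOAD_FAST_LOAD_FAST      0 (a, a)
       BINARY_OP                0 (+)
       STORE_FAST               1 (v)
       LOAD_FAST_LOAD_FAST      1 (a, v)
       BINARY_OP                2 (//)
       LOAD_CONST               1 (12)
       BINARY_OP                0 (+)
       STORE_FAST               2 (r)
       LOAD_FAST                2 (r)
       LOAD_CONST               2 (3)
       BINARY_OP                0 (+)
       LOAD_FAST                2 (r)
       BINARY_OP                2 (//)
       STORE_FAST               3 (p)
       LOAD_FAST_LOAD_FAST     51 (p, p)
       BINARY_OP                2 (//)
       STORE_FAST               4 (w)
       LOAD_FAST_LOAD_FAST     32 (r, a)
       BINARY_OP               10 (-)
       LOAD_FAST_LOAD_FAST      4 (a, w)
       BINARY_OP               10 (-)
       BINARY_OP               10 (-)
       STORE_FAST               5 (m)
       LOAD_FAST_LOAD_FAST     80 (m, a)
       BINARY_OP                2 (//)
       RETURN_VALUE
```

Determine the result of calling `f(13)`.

-1

LOAD_FAST_LOAD_FAST a,a → push 13,13. Stack: [13, 13]
BINARY_OP + → 13 + 13 = 26. Stack: [26]
STORE_FAST v → v=26. Stack: []
LOAD_FAST_LOAD_FAST a,v → push 13,26. Stack: [13, 26]
BINARY_OP // → 13 // 26 = 0. Stack: [0]
LOAD_CONST → push 12. Stack: [0, 12]
BINARY_OP + → 0 + 12 = 12. Stack: [12]
STORE_FAST r → r=12. Stack: []
LOAD_FAST r → push 12. Stack: [12]
LOAD_CONST → push 3. Stack: [12, 3]
BINARY_OP + → 12 + 3 = 15. Stack: [15]
LOAD_FAST r → push 12. Stack: [15, 12]
BINARY_OP // → 15 // 12 = 1. Stack: [1]
STORE_FAST p → p=1. Stack: []
LOAD_FAST_LOAD_FAST p,p → push 1,1. Stack: [1, 1]
BINARY_OP // → 1 // 1 = 1. Stack: [1]
STORE_FAST w → w=1. Stack: []
LOAD_FAST_LOAD_FAST r,a → push 12,13. Stack: [12, 13]
BINARY_OP - → 12 - 13 = -1. Stack: [-1]
LOAD_FAST_LOAD_FAST a,w → push 13,1. Stack: [-1, 13, 1]
BINARY_OP - → 13 - 1 = 12. Stack: [-1, 12]
BINARY_OP - → -1 - 12 = -13. Stack: [-13]
STORE_FAST m → m=-13. Stack: []
LOAD_FAST_LOAD_FAST m,a → push -13,13. Stack: [-13, 13]
BINARY_OP // → -13 // 13 = -1. Stack: [-1]
RETURN_VALUE → return -1.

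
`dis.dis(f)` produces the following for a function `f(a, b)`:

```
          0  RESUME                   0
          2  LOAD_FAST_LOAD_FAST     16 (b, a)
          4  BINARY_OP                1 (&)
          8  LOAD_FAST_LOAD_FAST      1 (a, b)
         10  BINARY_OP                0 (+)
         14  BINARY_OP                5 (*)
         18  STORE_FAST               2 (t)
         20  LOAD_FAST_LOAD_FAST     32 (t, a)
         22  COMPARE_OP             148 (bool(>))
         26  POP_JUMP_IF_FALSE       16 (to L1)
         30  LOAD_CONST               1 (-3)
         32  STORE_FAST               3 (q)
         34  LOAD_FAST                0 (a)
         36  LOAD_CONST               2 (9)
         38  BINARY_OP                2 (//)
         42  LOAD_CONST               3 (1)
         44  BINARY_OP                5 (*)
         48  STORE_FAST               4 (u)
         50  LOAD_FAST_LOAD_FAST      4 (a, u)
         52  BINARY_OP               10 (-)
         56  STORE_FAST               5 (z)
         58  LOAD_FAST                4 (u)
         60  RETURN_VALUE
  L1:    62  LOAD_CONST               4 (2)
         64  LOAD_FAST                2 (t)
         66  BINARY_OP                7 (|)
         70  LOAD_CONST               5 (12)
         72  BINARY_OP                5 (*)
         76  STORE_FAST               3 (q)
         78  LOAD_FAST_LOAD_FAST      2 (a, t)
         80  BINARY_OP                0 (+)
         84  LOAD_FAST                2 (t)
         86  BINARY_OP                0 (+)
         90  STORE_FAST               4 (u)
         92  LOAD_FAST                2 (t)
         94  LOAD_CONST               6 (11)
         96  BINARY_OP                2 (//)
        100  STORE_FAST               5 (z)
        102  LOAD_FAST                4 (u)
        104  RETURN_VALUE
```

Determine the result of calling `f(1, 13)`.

0

LOAD_FAST_LOAD_FAST b,a → push 13,1. Stack: [13, 1]
BINARY_OP & → 13 & 1 = 1. Stack: [1]
LOAD_FAST_LOAD_FAST a,b → push 1,13. Stack: [1, 1, 13]
BINARY_OP + → 1 + 13 = 14. Stack: [1, 14]
BINARY_OP * → 1 * 14 = 14. Stack: [14]
STORE_FAST t → t=14. Stack: []
LOAD_FAST_LOAD_FAST t,a → push 14,1. Stack: [14, 1]
COMPARE_OP bool(>) → 14 vs 1 = True. Stack: [True]
POP_JUMP_IF_FALSE → pop True; no jump. Stack: []
LOAD_CONST → push -3. Stack: [-3]
STORE_FAST q → q=-3. Stack: []
LOAD_FAST a → push 1. Stack: [1]
LOAD_CONST → push 9. Stack: [1, 9]
BINARY_OP // → 1 // 9 = 0. Stack: [0]
LOAD_CONST → push 1. Stack: [0, 1]
BINARY_OP * → 0 * 1 = 0. Stack: [0]
STORE_FAST u → u=0. Stack: []
LOAD_FAST_LOAD_FAST a,u → push 1,0. Stack: [1, 0]
BINARY_OP - → 1 - 0 = 1. Stack: [1]
STORE_FAST z → z=1. Stack: []
LOAD_FAST u → push 0. Stack: [0]
RETURN_VALUE → return 0.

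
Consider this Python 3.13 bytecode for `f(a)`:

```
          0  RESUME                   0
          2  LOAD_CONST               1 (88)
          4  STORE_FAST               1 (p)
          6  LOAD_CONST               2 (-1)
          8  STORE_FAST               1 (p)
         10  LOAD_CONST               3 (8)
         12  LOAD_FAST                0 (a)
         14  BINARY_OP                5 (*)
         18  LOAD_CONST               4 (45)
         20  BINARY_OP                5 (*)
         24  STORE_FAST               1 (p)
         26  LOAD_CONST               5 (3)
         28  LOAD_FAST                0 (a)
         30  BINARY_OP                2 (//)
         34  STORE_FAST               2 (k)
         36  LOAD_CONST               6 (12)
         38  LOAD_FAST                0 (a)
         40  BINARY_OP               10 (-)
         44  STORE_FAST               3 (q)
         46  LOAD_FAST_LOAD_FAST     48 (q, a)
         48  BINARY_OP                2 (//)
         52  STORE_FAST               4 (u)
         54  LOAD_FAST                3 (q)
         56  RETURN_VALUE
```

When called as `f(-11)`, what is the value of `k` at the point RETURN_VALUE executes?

-1

LOAD_CONST → push 88. Stack: [88]
STORE_FAST p → p=88. Stack: []
LOAD_CONST → push -1. Stack: [-1]
STORE_FAST p → p=-1. Stack: []
LOAD_CONST → push 8. Stack: [8]
LOAD_FAST a → push -11. Stack: [8, -11]
BINARY_OP * → 8 * -11 = -88. Stack: [-88]
LOAD_CONST → push 45. Stack: [-88, 45]
BINARY_OP * → -88 * 45 = -3960. Stack: [-3960]
STORE_FAST p → p=-3960. Stack: []
LOAD_CONST → push 3. Stack: [3]
LOAD_FAST a → push -11. Stack: [3, -11]
BINARY_OP // → 3 // -11 = -1. Stack: [-1]
STORE_FAST k → k=-1. Stack: []
LOAD_CONST → push 12. Stack: [12]
LOAD_FAST a → push -11. Stack: [12, -11]
BINARY_OP - → 12 - -11 = 23. Stack: [23]
STORE_FAST q → q=23. Stack: []
LOAD_FAST_LOAD_FAST q,a → push 23,-11. Stack: [23, -11]
BINARY_OP // → 23 // -11 = -3. Stack: [-3]
STORE_FAST u → u=-3. Stack: []
LOAD_FAST q → push 23. Stack: [23]
RETURN_VALUE → return 23.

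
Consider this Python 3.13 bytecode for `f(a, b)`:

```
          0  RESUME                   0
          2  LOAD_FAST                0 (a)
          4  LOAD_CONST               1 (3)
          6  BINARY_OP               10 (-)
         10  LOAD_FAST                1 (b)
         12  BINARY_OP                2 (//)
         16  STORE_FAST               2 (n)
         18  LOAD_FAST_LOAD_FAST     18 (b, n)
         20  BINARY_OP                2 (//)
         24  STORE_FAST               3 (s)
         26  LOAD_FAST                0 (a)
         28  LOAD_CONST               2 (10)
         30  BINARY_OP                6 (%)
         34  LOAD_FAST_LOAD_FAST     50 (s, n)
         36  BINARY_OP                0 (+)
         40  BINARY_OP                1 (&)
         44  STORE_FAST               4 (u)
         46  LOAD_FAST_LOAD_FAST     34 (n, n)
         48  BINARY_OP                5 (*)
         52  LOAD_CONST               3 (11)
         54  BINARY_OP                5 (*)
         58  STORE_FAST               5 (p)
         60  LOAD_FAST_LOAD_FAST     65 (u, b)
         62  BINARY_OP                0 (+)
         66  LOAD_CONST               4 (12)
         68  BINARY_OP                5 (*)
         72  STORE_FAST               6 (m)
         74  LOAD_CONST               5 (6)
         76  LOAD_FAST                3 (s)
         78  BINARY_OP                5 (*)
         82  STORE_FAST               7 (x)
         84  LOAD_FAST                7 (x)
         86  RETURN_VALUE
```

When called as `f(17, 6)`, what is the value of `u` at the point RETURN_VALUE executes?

LOAD_FAST a → push 17. Stack: [17]
LOAD_CONST → push 3. Stack: [17, 3]
BINARY_OP - → 17 - 3 = 14. Stack: [14]
LOAD_FAST b → push 6. Stack: [14, 6]
BINARY_OP // → 14 // 6 = 2. Stack: [2]
STORE_FAST n → n=2. Stack: []
LOAD_FAST_LOAD_FAST b,n → push 6,2. Stack: [6, 2]
BINARY_OP // → 6 // 2 = 3. Stack: [3]
STORE_FAST s → s=3. Stack: []
LOAD_FAST a → push 17. Stack: [17]
LOAD_CONST → push 10. Stack: [17, 10]
BINARY_OP % → 17 % 10 = 7. Stack: [7]
LOAD_FAST_LOAD_FAST s,n → push 3,2. Stack: [7, 3, 2]
BINARY_OP + → 3 + 2 = 5. Stack: [7, 5]
BINARY_OP & → 7 & 5 = 5. Stack: [5]
STORE_FAST u → u=5. Stack: []
LOAD_FAST_LOAD_FAST n,n → push 2,2. Stack: [2, 2]
BINARY_OP * → 2 * 2 = 4. Stack: [4]
LOAD_CONST → push 11. Stack: [4, 11]
BINARY_OP * → 4 * 11 = 44. Stack: [44]
STORE_FAST p → p=44. Stack: []
LOAD_FAST_LOAD_FAST u,b → push 5,6. Stack: [5, 6]
BINARY_OP + → 5 + 6 = 11. Stack: [11]
LOAD_CONST → push 12. Stack: [11, 12]
BINARY_OP * → 11 * 12 = 132. Stack: [132]
STORE_FAST m → m=132. Stack: []
LOAD_CONST → push 6. Stack: [6]
LOAD_FAST s → push 3. Stack: [6, 3]
BINARY_OP * → 6 * 3 = 18. Stack: [18]
STORE_FAST x → x=18. Stack: []
LOAD_FAST x → push 18. Stack: [18]
RETURN_VALUE → return 18.

5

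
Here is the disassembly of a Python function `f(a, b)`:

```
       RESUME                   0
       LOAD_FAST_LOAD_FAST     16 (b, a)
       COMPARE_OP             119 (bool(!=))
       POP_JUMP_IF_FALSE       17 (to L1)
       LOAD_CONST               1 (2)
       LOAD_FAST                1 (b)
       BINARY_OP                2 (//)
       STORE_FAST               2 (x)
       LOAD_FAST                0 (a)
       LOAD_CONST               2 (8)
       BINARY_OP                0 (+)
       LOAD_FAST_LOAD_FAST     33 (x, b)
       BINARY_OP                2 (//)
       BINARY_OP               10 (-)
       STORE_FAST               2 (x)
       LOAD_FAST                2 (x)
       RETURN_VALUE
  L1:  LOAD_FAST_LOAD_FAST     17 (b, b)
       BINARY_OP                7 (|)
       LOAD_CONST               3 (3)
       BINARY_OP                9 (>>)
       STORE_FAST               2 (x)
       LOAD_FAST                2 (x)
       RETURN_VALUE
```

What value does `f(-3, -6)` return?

5

LOAD_FAST_LOAD_FAST b,a → push -6,-3. Stack: [-6, -3]
COMPARE_OP bool(!=) → -6 vs -3 = True. Stack: [True]
POP_JUMP_IF_FALSE → pop True; no jump. Stack: []
LOAD_CONST → push 2. Stack: [2]
LOAD_FAST b → push -6. Stack: [2, -6]
BINARY_OP // → 2 // -6 = -1. Stack: [-1]
STORE_FAST x → x=-1. Stack: []
LOAD_FAST a → push -3. Stack: [-3]
LOAD_CONST → push 8. Stack: [-3, 8]
BINARY_OP + → -3 + 8 = 5. Stack: [5]
LOAD_FAST_LOAD_FAST x,b → push -1,-6. Stack: [5, -1, -6]
BINARY_OP // → -1 // -6 = 0. Stack: [5, 0]
BINARY_OP - → 5 - 0 = 5. Stack: [5]
STORE_FAST x → x=5. Stack: []
LOAD_FAST x → push 5. Stack: [5]
RETURN_VALUE → return 5.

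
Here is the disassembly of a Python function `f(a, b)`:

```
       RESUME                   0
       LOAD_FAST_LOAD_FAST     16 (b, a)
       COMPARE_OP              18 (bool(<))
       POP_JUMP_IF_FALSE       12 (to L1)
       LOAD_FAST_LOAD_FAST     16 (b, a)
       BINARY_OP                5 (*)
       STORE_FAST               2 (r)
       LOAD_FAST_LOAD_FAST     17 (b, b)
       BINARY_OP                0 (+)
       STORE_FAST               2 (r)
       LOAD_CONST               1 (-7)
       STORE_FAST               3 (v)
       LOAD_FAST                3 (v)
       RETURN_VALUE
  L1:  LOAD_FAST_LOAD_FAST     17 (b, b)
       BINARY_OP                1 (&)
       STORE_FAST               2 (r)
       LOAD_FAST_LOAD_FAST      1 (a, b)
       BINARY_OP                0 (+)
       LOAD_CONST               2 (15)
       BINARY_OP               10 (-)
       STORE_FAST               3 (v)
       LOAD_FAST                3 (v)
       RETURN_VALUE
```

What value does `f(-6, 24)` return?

3

LOAD_FAST_LOAD_FAST b,a → push 24,-6. Stack: [24, -6]
COMPARE_OP bool(<) → 24 vs -6 = False. Stack: [False]
POP_JUMP_IF_FALSE → pop False; jump. Stack: []
LOAD_FAST_LOAD_FAST b,b → push 24,24. Stack: [24, 24]
BINARY_OP & → 24 & 24 = 24. Stack: [24]
STORE_FAST r → r=24. Stack: []
LOAD_FAST_LOAD_FAST a,b → push -6,24. Stack: [-6, 24]
BINARY_OP + → -6 + 24 = 18. Stack: [18]
LOAD_CONST → push 15. Stack: [18, 15]
BINARY_OP - → 18 - 15 = 3. Stack: [3]
STORE_FAST v → v=3. Stack: []
LOAD_FAST v → push 3. Stack: [3]
RETURN_VALUE → return 3.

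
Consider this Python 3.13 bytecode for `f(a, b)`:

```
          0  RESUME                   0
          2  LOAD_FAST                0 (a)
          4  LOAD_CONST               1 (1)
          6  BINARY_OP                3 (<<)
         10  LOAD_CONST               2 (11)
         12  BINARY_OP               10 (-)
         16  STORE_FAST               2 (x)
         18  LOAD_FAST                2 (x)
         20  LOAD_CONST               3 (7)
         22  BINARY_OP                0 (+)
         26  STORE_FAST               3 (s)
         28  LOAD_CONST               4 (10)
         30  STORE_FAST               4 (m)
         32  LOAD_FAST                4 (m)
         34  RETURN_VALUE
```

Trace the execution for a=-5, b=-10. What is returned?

LOAD_FAST a → push -5. Stack: [-5]
LOAD_CONST → push 1. Stack: [-5, 1]
BINARY_OP << → -5 << 1 = -10. Stack: [-10]
LOAD_CONST → push 11. Stack: [-10, 11]
BINARY_OP - → -10 - 11 = -21. Stack: [-21]
STORE_FAST x → x=-21. Stack: []
LOAD_FAST x → push -21. Stack: [-21]
LOAD_CONST → push 7. Stack: [-21, 7]
BINARY_OP + → -21 + 7 = -14. Stack: [-14]
STORE_FAST s → s=-14. Stack: []
LOAD_CONST → push 10. Stack: [10]
STORE_FAST m → m=10. Stack: []
LOAD_FAST m → push 10. Stack: [10]
RETURN_VALUE → return 10.

10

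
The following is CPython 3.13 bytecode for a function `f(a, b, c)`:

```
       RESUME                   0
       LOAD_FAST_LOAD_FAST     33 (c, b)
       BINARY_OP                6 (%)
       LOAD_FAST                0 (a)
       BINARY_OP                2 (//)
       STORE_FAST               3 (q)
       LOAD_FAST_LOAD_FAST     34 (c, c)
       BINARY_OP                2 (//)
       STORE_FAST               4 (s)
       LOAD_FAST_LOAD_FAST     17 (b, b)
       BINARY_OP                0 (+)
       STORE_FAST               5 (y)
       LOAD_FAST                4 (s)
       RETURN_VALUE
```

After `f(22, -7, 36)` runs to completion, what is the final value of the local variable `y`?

-14

LOAD_FAST_LOAD_FAST c,b → push 36,-7. Stack: [36, -7]
BINARY_OP % → 36 % -7 = -6. Stack: [-6]
LOAD_FAST a → push 22. Stack: [-6, 22]
BINARY_OP // → -6 // 22 = -1. Stack: [-1]
STORE_FAST q → q=-1. Stack: []
LOAD_FAST_LOAD_FAST c,c → push 36,36. Stack: [36, 36]
BINARY_OP // → 36 // 36 = 1. Stack: [1]
STORE_FAST s → s=1. Stack: []
LOAD_FAST_LOAD_FAST b,b → push -7,-7. Stack: [-7, -7]
BINARY_OP + → -7 + -7 = -14. Stack: [-14]
STORE_FAST y → y=-14. Stack: []
LOAD_FAST s → push 1. Stack: [1]
RETURN_VALUE → return 1.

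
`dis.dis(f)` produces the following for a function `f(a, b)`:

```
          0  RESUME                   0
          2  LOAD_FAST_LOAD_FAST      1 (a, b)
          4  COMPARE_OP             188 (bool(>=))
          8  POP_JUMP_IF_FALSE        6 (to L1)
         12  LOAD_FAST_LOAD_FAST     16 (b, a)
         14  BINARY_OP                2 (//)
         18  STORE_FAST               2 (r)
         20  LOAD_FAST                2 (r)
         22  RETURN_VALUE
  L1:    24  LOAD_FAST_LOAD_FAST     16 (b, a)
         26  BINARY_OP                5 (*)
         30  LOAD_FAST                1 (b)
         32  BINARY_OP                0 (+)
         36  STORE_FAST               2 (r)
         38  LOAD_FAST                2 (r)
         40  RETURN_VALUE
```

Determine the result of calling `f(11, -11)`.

-1

LOAD_FAST_LOAD_FAST a,b → push 11,-11. Stack: [11, -11]
COMPARE_OP bool(>=) → 11 vs -11 = True. Stack: [True]
POP_JUMP_IF_FALSE → pop True; no jump. Stack: []
LOAD_FAST_LOAD_FAST b,a → push -11,11. Stack: [-11, 11]
BINARY_OP // → -11 // 11 = -1. Stack: [-1]
STORE_FAST r → r=-1. Stack: []
LOAD_FAST r → push -1. Stack: [-1]
RETURN_VALUE → return -1.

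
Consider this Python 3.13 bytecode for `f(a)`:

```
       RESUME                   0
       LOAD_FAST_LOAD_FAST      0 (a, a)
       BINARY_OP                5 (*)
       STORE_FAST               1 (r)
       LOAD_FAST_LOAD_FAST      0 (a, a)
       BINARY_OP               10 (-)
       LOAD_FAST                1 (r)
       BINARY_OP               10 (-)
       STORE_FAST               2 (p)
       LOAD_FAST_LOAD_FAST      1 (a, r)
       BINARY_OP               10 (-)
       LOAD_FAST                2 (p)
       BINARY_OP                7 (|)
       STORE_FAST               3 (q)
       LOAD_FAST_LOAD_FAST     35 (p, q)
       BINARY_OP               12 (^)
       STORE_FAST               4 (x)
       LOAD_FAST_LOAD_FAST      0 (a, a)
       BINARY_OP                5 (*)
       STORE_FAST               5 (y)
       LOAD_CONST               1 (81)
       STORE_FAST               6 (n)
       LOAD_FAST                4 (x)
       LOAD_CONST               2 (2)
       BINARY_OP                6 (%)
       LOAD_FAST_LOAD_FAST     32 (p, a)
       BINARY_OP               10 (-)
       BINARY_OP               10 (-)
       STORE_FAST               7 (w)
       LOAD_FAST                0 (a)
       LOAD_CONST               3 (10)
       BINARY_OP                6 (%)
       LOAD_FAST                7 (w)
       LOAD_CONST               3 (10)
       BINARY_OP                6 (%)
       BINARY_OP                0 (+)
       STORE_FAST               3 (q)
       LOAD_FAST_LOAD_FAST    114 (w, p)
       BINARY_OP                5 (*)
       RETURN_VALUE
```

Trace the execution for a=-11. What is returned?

LOAD_FAST_LOAD_FAST a,a → push -11,-11. Stack: [-11, -11]
BINARY_OP * → -11 * -11 = 121. Stack: [121]
STORE_FAST r → r=121. Stack: []
LOAD_FAST_LOAD_FAST a,a → push -11,-11. Stack: [-11, -11]
BINARY_OP - → -11 - -11 = 0. Stack: [0]
LOAD_FAST r → push 121. Stack: [0, 121]
BINARY_OP - → 0 - 121 = -121. Stack: [-121]
STORE_FAST p → p=-121. Stack: []
LOAD_FAST_LOAD_FAST a,r → push -11,121. Stack: [-11, 121]
BINARY_OP - → -11 - 121 = -132. Stack: [-132]
LOAD_FAST p → push -121. Stack: [-132, -121]
BINARY_OP | → -132 | -121 = -1. Stack: [-1]
STORE_FAST q → q=-1. Stack: []
LOAD_FAST_LOAD_FAST p,q → push -121,-1. Stack: [-121, -1]
BINARY_OP ^ → -121 ^ -1 = 120. Stack: [120]
STORE_FAST x → x=120. Stack: []
LOAD_FAST_LOAD_FAST a,a → push -11,-11. Stack: [-11, -11]
BINARY_OP * → -11 * -11 = 121. Stack: [121]
STORE_FAST y → y=121. Stack: []
LOAD_CONST → push 81. Stack: [81]
STORE_FAST n → n=81. Stack: []
LOAD_FAST x → push 120. Stack: [120]
LOAD_CONST → push 2. Stack: [120, 2]
BINARY_OP % → 120 % 2 = 0. Stack: [0]
LOAD_FAST_LOAD_FAST p,a → push -121,-11. Stack: [0, -121, -11]
BINARY_OP - → -121 - -11 = -110. Stack: [0, -110]
BINARY_OP - → 0 - -110 = 110. Stack: [110]
STORE_FAST w → w=110. Stack: []
LOAD_FAST a → push -11. Stack: [-11]
LOAD_CONST → push 10. Stack: [-11, 10]
BINARY_OP % → -11 % 10 = 9. Stack: [9]
LOAD_FAST w → push 110. Stack: [9, 110]
LOAD_CONST → push 10. Stack: [9, 110, 10]
BINARY_OP % → 110 % 10 = 0. Stack: [9, 0]
BINARY_OP + → 9 + 0 = 9. Stack: [9]
STORE_FAST q → q=9. Stack: []
LOAD_FAST_LOAD_FAST w,p → push 110,-121. Stack: [110, -121]
BINARY_OP * → 110 * -121 = -13310. Stack: [-13310]
RETURN_VALUE → return -13310.

-13310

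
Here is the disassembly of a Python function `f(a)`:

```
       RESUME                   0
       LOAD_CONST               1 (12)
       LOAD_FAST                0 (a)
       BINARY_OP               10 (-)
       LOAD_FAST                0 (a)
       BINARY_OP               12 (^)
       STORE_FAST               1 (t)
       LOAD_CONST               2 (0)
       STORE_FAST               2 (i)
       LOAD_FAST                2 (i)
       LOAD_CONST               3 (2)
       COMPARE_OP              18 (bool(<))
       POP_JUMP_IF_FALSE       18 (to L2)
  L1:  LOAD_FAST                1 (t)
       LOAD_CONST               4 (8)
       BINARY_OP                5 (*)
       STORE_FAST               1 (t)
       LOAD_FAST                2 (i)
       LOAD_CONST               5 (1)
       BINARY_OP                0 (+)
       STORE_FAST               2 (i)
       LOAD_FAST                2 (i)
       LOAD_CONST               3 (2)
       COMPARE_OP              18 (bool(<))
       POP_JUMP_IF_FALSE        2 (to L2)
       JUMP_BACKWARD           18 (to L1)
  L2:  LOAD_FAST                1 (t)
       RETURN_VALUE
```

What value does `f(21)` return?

-1920

LOAD_CONST → push 12. Stack: [12]
LOAD_FAST a → push 21. Stack: [12, 21]
BINARY_OP - → 12 - 21 = -9. Stack: [-9]
LOAD_FAST a → push 21. Stack: [-9, 21]
BINARY_OP ^ → -9 ^ 21 = -30. Stack: [-30]
STORE_FAST t → t=-30. Stack: []
LOAD_CONST → push 0. Stack: [0]
STORE_FAST i → i=0. Stack: []
LOAD_FAST i → push 0. Stack: [0]
LOAD_CONST → push 2. Stack: [0, 2]
COMPARE_OP bool(<) → 0 vs 2 = True. Stack: [True]
POP_JUMP_IF_FALSE → pop True; no jump. Stack: []
LOAD_FAST t → push -30. Stack: [-30]
LOAD_CONST → push 8. Stack: [-30, 8]
BINARY_OP * → -30 * 8 = -240. Stack: [-240]
STORE_FAST t → t=-240. Stack: []
LOAD_FAST i → push 0. Stack: [0]
LOAD_CONST → push 1. Stack: [0, 1]
BINARY_OP + → 0 + 1 = 1. Stack: [1]
STORE_FAST i → i=1. Stack: []
LOAD_FAST i → push 1. Stack: [1]
LOAD_CONST → push 2. Stack: [1, 2]
COMPARE_OP bool(<) → 1 vs 2 = True. Stack: [True]
POP_JUMP_IF_FALSE → pop True; no jump. Stack: []
LOAD_FAST t → push -240. Stack: [-240]
LOAD_CONST → push 8. Stack: [-240, 8]
BINARY_OP * → -240 * 8 = -1920. Stack: [-1920]
STORE_FAST t → t=-1920. Stack: []
LOAD_FAST i → push 1. Stack: [1]
LOAD_CONST → push 1. Stack: [1, 1]
BINARY_OP + → 1 + 1 = 2. Stack: [2]
STORE_FAST i → i=2. Stack: []
LOAD_FAST i → push 2. Stack: [2]
LOAD_CONST → push 2. Stack: [2, 2]
COMPARE_OP bool(<) → 2 vs 2 = False. Stack: [False]
POP_JUMP_IF_FALSE → pop False; jump. Stack: []
LOAD_FAST t → push -1920. Stack: [-1920]
RETURN_VALUE → return -1920.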